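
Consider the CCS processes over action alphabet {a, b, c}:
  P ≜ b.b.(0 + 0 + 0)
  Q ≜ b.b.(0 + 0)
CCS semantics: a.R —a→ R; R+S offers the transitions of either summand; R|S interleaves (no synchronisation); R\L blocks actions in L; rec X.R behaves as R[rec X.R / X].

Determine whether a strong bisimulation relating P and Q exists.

bisimilar

LTS(P): 3 reachable states
  m0 = b.b.(0 + 0 + 0) has moves --b--▸ m1
  m1 = b.(0 + 0 + 0) has moves --b--▸ m2
  m2 = 0 + 0 + 0 has moves ·
LTS(Q): 3 reachable states
  n0 = b.b.(0 + 0) has moves --b--▸ n1
  n1 = b.(0 + 0) has moves --b--▸ n2
  n2 = 0 + 0 has moves ·
Coarsest stable partition (strong bisimilarity classes):
  B0 = {m0, n0}
  B1 = {m1, n1}
  B2 = {m2, n2}
m0 ∈ B0, n0 ∈ B0 → same block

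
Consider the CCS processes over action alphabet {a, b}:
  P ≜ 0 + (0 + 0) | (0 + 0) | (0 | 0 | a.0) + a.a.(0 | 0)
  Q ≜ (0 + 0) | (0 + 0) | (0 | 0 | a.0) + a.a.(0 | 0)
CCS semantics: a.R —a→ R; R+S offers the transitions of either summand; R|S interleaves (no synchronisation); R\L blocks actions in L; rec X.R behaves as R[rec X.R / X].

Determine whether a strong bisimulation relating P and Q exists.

YES

Reachable graph of P (4 states):
  s0 = 0 + (0 + 0) | (0 + 0) | (0 | 0 | a.0) + a.a.(0 | 0) has moves --a--▸ s1, --a--▸ s2
  s1 = (0 + 0) | (0 + 0) | (0 | 0 | 0) has moves deadlocked
  s2 = a.(0 | 0) has moves --a--▸ s3
  s3 = 0 | 0 has moves deadlocked
Reachable graph of Q (4 states):
  t0 = (0 + 0) | (0 + 0) | (0 | 0 | a.0) + a.a.(0 | 0) has moves --a--▸ t1, --a--▸ t2
  t1 = (0 + 0) | (0 + 0) | (0 | 0 | 0) has moves deadlocked
  t2 = a.(0 | 0) has moves --a--▸ t3
  t3 = 0 | 0 has moves deadlocked
Bisimilarity quotient blocks:
  B0 = {s0, t0}
  B1 = {s2, t2}
  B2 = {s1, s3, t1, t3}
s0 ∈ B0, t0 ∈ B0 → same block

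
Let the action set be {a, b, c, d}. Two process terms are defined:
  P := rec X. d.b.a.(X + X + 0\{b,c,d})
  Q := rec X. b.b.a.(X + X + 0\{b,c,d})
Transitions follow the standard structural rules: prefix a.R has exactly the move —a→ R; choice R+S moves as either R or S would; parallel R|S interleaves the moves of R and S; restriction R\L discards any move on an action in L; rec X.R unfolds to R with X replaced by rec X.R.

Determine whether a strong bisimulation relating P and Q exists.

NO

LTS(P): 4 reachable states
  p0 = rec X. d.b.a.(X + X + 0\{b,c,d}) → --d--▸ p1
  p1 = b.a.((rec X. d.b.a.(X + X + 0\{b,c,d})) + (rec X. d.b.a.(X + X + 0\{b,c,d})) + 0\{b,c,d}) → --b--▸ p2
  p2 = a.((rec X. d.b.a.(X + X + 0\{b,c,d})) + (rec X. d.b.a.(X + X + 0\{b,c,d})) + 0\{b,c,d}) → --a--▸ p3
  p3 = (rec X. d.b.a.(X + X + 0\{b,c,d})) + (rec X. d.b.a.(X + X + 0\{b,c,d})) + 0\{b,c,d} → --d--▸ p1
LTS(Q): 4 reachable states
  q0 = rec X. b.b.a.(X + X + 0\{b,c,d}) → --b--▸ q1
  q1 = b.a.((rec X. b.b.a.(X + X + 0\{b,c,d})) + (rec X. b.b.a.(X + X + 0\{b,c,d})) + 0\{b,c,d}) → --b--▸ q2
  q2 = a.((rec X. b.b.a.(X + X + 0\{b,c,d})) + (rec X. b.b.a.(X + X + 0\{b,c,d})) + 0\{b,c,d}) → --a--▸ q3
  q3 = (rec X. b.b.a.(X + X + 0\{b,c,d})) + (rec X. b.b.a.(X + X + 0\{b,c,d})) + 0\{b,c,d} → --b--▸ q1
Bisimilarity quotient blocks:
  B0 = {p0, p3}
  B1 = {p1}
  B2 = {p2}
  B3 = {q0, q3}
  B4 = {q1}
  B5 = {q2}
p0 ∈ B0, q0 ∈ B3 → different blocks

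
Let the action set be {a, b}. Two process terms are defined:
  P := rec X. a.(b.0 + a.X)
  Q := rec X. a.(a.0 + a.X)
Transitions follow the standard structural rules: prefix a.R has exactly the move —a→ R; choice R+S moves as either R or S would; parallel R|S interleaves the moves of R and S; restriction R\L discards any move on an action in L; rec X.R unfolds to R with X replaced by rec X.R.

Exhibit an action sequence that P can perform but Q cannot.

Reachable graph of P (3 states):
  s0 = rec X. a.(b.0 + a.X) | -a-> s1
  s1 = b.0 + a.(rec X. a.(b.0 + a.X)) | -a-> s0, -b-> s2
  s2 = 0 | (no moves)
Reachable graph of Q (3 states):
  t0 = rec X. a.(a.0 + a.X) | -a-> t1
  t1 = a.0 + a.(rec X. a.(a.0 + a.X)) | -a-> t0, -a-> t2
  t2 = 0 | (no moves)
Executing ab from P (initial set {s0}):
  [1] a ⇒ {s1}
  [2] b ⇒ {s2}
  P completes σ.
Executing ab from Q (initial set {t0}):
  [1] a ⇒ {t1}
  [2] b ⇒ no successor for Q

ab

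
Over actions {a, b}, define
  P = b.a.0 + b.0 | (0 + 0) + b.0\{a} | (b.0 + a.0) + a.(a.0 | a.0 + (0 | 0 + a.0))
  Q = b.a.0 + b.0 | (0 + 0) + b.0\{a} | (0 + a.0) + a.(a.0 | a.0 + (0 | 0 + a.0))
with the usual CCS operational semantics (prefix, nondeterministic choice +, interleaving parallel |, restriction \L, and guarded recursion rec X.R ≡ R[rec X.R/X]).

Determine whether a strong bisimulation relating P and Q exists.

LTS(P): 11 reachable states
  s0 = b.a.0 + b.0 | (0 + 0) + b.0\{a} | (b.0 + a.0) + a.(a.0 | a.0 + (0 | 0 + a.0)) ⊢ -a-> s1, -a-> s2, -b-> s2, -b-> s3, -b-> s4, -b-> s5
  s1 = a.0 | a.0 + (0 | 0 + a.0) ⊢ -a-> s6, -a-> s7, -a-> s8
  s2 = b.0\{a} | 0 ⊢ -b-> s9
  s3 = 0 | (0 + 0) ⊢ ·
  s4 = 0\{a} | (b.0 + a.0) ⊢ -a-> s9, -b-> s9
  s5 = a.0 ⊢ -a-> s6
  s6 = 0 ⊢ ·
  s7 = 0 | a.0 ⊢ -a-> s10
  s8 = a.0 | 0 ⊢ -a-> s10
  s9 = 0\{a} | 0 ⊢ ·
  s10 = 0 | 0 ⊢ ·
LTS(Q): 11 reachable states
  t0 = b.a.0 + b.0 | (0 + 0) + b.0\{a} | (0 + a.0) + a.(a.0 | a.0 + (0 | 0 + a.0)) ⊢ -a-> t1, -a-> t2, -b-> t3, -b-> t4, -b-> t5
  t1 = a.0 | a.0 + (0 | 0 + a.0) ⊢ -a-> t6, -a-> t7, -a-> t8
  t2 = b.0\{a} | 0 ⊢ -b-> t9
  t3 = 0 | (0 + 0) ⊢ ·
  t4 = 0\{a} | (0 + a.0) ⊢ -a-> t9
  t5 = a.0 ⊢ -a-> t6
  t6 = 0 ⊢ ·
  t7 = 0 | a.0 ⊢ -a-> t10
  t8 = a.0 | 0 ⊢ -a-> t10
  t9 = 0\{a} | 0 ⊢ ·
  t10 = 0 | 0 ⊢ ·
Bisimilarity quotient blocks:
  B0 = {s0}
  B1 = {s4}
  B2 = {s10, s3, s6, s9, t10, t3, t6, t9}
  B3 = {s1, t1}
  B4 = {s5, s7, s8, t4, t5, t7, t8}
  B5 = {s2, t2}
  B6 = {t0}
s0 ∈ B0, t0 ∈ B6 → different blocks

not bisimilar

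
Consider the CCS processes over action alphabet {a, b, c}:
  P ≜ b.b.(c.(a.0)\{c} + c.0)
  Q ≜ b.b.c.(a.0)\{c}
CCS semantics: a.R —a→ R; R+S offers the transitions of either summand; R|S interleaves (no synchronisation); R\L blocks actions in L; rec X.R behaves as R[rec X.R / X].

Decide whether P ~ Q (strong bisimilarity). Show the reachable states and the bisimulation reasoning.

Reachable graph of P (6 states):
  m0 = b.b.(c.(a.0)\{c} + c.0) ⊢ ··b··> m1
  m1 = b.(c.(a.0)\{c} + c.0) ⊢ ··b··> m2
  m2 = c.(a.0)\{c} + c.0 ⊢ ··c··> m3, ··c··> m4
  m3 = (a.0)\{c} ⊢ ··a··> m5
  m4 = 0 ⊢ ·
  m5 = 0\{c} ⊢ ·
Reachable graph of Q (5 states):
  n0 = b.b.c.(a.0)\{c} ⊢ ··b··> n1
  n1 = b.c.(a.0)\{c} ⊢ ··b··> n2
  n2 = c.(a.0)\{c} ⊢ ··c··> n3
  n3 = (a.0)\{c} ⊢ ··a··> n4
  n4 = 0\{c} ⊢ ·
Bisimilarity quotient blocks:
  B0 = {m0}
  B1 = {m1}
  B2 = {m2}
  B3 = {m3, n3}
  B4 = {m4, m5, n4}
  B5 = {n0}
  B6 = {n1}
  B7 = {n2}
m0 ∈ B0, n0 ∈ B5 → different blocks

NO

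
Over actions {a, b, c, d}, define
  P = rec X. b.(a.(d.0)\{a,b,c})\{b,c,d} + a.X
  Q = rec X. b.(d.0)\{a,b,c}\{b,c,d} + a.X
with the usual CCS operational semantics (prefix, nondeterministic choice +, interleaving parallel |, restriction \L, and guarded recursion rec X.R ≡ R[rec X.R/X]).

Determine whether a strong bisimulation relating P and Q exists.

not bisimilar

Reachable graph of P (3 states):
  m0 = rec X. b.(a.(d.0)\{a,b,c})\{b,c,d} + a.X :: ··a··> m0, ··b··> m1
  m1 = (a.(d.0)\{a,b,c})\{b,c,d} :: ··a··> m2
  m2 = (d.0)\{a,b,c}\{b,c,d} :: ∅
Reachable graph of Q (2 states):
  n0 = rec X. b.(d.0)\{a,b,c}\{b,c,d} + a.X :: ··a··> n0, ··b··> n1
  n1 = (d.0)\{a,b,c}\{b,c,d} :: ∅
Bisimilarity quotient blocks:
  B0 = {m0}
  B1 = {m1}
  B2 = {m2, n1}
  B3 = {n0}
m0 ∈ B0, n0 ∈ B3 → different blocks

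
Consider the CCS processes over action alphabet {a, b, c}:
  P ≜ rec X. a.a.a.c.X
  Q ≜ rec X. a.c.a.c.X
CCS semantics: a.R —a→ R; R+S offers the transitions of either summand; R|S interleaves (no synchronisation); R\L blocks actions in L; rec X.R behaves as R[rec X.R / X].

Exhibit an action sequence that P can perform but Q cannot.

Reachable graph of P (4 states):
  p0 = rec X. a.a.a.c.X → —a→ p1
  p1 = a.a.c.(rec X. a.a.a.c.X) → —a→ p2
  p2 = a.c.(rec X. a.a.a.c.X) → —a→ p3
  p3 = c.(rec X. a.a.a.c.X) → —c→ p0
Reachable graph of Q (4 states):
  q0 = rec X. a.c.a.c.X → —a→ q1
  q1 = c.a.c.(rec X. a.c.a.c.X) → —c→ q2
  q2 = a.c.(rec X. a.c.a.c.X) → —a→ q3
  q3 = c.(rec X. a.c.a.c.X) → —c→ q0
Executing aa from P (initial set {p0}):
  after a @ step 1: {p1}
  after a @ step 2: {p2}
  ✓ P
Executing aa from Q (initial set {q0}):
  after a @ step 1: {q1}
  after a @ step 2: no successor for Q

aa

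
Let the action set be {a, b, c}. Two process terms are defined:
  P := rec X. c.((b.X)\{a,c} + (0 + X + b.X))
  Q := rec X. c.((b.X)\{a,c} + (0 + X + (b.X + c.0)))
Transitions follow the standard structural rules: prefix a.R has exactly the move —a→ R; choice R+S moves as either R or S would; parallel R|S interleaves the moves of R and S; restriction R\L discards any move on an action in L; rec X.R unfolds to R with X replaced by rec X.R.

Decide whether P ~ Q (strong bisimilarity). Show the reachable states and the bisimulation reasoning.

not bisimilar

Reachable graph of P (3 states):
  s0 = rec X. c.((b.X)\{a,c} + (0 + X + b.X)) ⊢ -c-> s1
  s1 = (b.(rec X. c.((b.X)\{a,c} + (0 + X + b.X))))\{a,c} + (0 + (rec X. c.((b.X)\{a,c} + (0 + X + b.X))) + b.(rec X. c.((b.X)\{a,c} + (0 + X + b.X)))) ⊢ -b-> s0, -b-> s2, -c-> s1
  s2 = (rec X. c.((b.X)\{a,c} + (0 + X + b.X)))\{a,c} ⊢ (no moves)
Reachable graph of Q (4 states):
  t0 = rec X. c.((b.X)\{a,c} + (0 + X + (b.X + c.0))) ⊢ -c-> t1
  t1 = (b.(rec X. c.((b.X)\{a,c} + (0 + X + (b.X + c.0)))))\{a,c} + (0 + (rec X. c.((b.X)\{a,c} + (0 + X + (b.X + c.0)))) + (b.(rec X. c.((b.X)\{a,c} + (0 + X + (b.X + c.0)))) + c.0)) ⊢ -b-> t0, -b-> t2, -c-> t1, -c-> t3
  t2 = (rec X. c.((b.X)\{a,c} + (0 + X + (b.X + c.0))))\{a,c} ⊢ (no moves)
  t3 = 0 ⊢ (no moves)
Coarsest stable partition (strong bisimilarity classes):
  B0 = {s0}
  B1 = {s1}
  B2 = {s2, t2, t3}
  B3 = {t0}
  B4 = {t1}
s0 ∈ B0, t0 ∈ B3 → different blocks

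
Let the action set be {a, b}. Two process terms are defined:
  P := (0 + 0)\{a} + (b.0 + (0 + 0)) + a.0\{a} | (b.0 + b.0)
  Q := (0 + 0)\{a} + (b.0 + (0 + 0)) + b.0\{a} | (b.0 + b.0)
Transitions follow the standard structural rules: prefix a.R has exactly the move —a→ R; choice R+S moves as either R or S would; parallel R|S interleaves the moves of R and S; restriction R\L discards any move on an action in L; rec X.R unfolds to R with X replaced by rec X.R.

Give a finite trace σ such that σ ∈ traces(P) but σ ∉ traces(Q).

P's transition system — 5 states:
  m0 = (0 + 0)\{a} + (b.0 + (0 + 0)) + a.0\{a} | (b.0 + b.0) ⊢ —a→ m1, —b→ m2, —b→ m3
  m1 = 0\{a} | (b.0 + b.0) ⊢ —b→ m4
  m2 = 0 ⊢ deadlocked
  m3 = a.0\{a} | 0 ⊢ —a→ m4
  m4 = 0\{a} | 0 ⊢ deadlocked
Q's transition system — 5 states:
  n0 = (0 + 0)\{a} + (b.0 + (0 + 0)) + b.0\{a} | (b.0 + b.0) ⊢ —b→ n1, —b→ n2, —b→ n3
  n1 = 0 ⊢ deadlocked
  n2 = 0\{a} | (b.0 + b.0) ⊢ —b→ n4
  n3 = b.0\{a} | 0 ⊢ —b→ n4
  n4 = 0\{a} | 0 ⊢ deadlocked
Trace ⟨a⟩ through P, begin at {m0}:
  step 1 (a): {m1}
  ✓ P
Trace ⟨a⟩ through Q, begin at {n0}:
  step 1 (a): no successor for Q

a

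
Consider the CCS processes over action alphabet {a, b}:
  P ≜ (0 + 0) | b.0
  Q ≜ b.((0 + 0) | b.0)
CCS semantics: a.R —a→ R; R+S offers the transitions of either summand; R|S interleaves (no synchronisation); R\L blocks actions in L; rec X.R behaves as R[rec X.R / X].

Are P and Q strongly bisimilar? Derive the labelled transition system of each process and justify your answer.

not bisimilar

Reachable graph of P (2 states):
  p0 = (0 + 0) | b.0 → --b--▸ p1
  p1 = (0 + 0) | 0 → stopped
Reachable graph of Q (3 states):
  q0 = b.((0 + 0) | b.0) → --b--▸ q1
  q1 = (0 + 0) | b.0 → --b--▸ q2
  q2 = (0 + 0) | 0 → stopped
Bisimilarity quotient blocks:
  B0 = {p0, q1}
  B1 = {p1, q2}
  B2 = {q0}
p0 ∈ B0, q0 ∈ B2 → different blocks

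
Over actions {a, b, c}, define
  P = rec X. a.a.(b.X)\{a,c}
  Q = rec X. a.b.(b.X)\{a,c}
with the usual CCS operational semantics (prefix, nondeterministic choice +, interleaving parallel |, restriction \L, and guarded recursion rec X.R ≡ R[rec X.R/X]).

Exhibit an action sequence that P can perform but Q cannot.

aa

Reachable graph of P (4 states):
  m0 = rec X. a.a.(b.X)\{a,c} → =a=> m1
  m1 = a.(b.(rec X. a.a.(b.X)\{a,c}))\{a,c} → =a=> m2
  m2 = (b.(rec X. a.a.(b.X)\{a,c}))\{a,c} → =b=> m3
  m3 = (rec X. a.a.(b.X)\{a,c})\{a,c} → ∅
Reachable graph of Q (4 states):
  n0 = rec X. a.b.(b.X)\{a,c} → =a=> n1
  n1 = b.(b.(rec X. a.b.(b.X)\{a,c}))\{a,c} → =b=> n2
  n2 = (b.(rec X. a.b.(b.X)\{a,c}))\{a,c} → =b=> n3
  n3 = (rec X. a.b.(b.X)\{a,c})\{a,c} → ∅
Trace ⟨aa⟩ through P, begin at {m0}:
  step 1 (a): {m1}
  step 2 (a): {m2}
  ✓ P
Trace ⟨aa⟩ through Q, begin at {n0}:
  step 1 (a): {n1}
  step 2 (a): ∅ (Q stuck)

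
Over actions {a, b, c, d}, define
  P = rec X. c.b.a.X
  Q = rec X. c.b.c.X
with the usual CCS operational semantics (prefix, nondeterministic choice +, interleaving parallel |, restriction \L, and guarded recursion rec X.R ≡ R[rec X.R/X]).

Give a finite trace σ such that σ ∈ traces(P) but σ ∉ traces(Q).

P's transition system — 3 states:
  m0 = rec X. c.b.a.X has moves --c--▸ m1
  m1 = b.a.(rec X. c.b.a.X) has moves --b--▸ m2
  m2 = a.(rec X. c.b.a.X) has moves --a--▸ m0
Q's transition system — 3 states:
  n0 = rec X. c.b.c.X has moves --c--▸ n1
  n1 = b.c.(rec X. c.b.c.X) has moves --b--▸ n2
  n2 = c.(rec X. c.b.c.X) has moves --c--▸ n0
Trace ⟨cba⟩ through P, begin at {m0}:
  [1] c ⇒ {m1}
  [2] b ⇒ {m2}
  [3] a ⇒ {m0}
  P completes σ.
Trace ⟨cba⟩ through Q, begin at {n0}:
  [1] c ⇒ {n1}
  [2] b ⇒ {n2}
  [3] a ⇒ no successor for Q

cba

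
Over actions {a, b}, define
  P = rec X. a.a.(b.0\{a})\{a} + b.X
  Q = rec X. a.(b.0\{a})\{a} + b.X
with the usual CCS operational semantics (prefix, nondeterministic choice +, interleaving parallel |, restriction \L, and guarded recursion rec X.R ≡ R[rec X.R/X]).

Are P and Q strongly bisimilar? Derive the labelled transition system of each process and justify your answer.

P ≁ Q

Reachable graph of P (4 states):
  u0 = rec X. a.a.(b.0\{a})\{a} + b.X → -a-> u1, -b-> u0
  u1 = a.(b.0\{a})\{a} → -a-> u2
  u2 = (b.0\{a})\{a} → -b-> u3
  u3 = 0\{a}\{a} → stopped
Reachable graph of Q (3 states):
  v0 = rec X. a.(b.0\{a})\{a} + b.X → -a-> v1, -b-> v0
  v1 = (b.0\{a})\{a} → -b-> v2
  v2 = 0\{a}\{a} → stopped
Bisimilarity quotient blocks:
  B0 = {u0}
  B1 = {u1}
  B2 = {u2, v1}
  B3 = {u3, v2}
  B4 = {v0}
u0 ∈ B0, v0 ∈ B4 → different blocks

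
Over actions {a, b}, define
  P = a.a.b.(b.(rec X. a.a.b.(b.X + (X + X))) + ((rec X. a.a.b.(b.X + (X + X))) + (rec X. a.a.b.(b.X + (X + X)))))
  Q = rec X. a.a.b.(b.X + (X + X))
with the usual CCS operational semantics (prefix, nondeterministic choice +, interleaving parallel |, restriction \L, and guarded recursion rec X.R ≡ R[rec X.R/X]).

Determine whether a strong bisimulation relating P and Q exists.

P ~ Q

LTS(P): 5 reachable states
  u0 = a.a.b.(b.(rec X. a.a.b.(b.X + (X + X))) + ((rec X. a.a.b.(b.X + (X + X))) + (rec X. a.a.b.(b.X + (X + X))))) has moves -a-> u1
  u1 = a.b.(b.(rec X. a.a.b.(b.X + (X + X))) + ((rec X. a.a.b.(b.X + (X + X))) + (rec X. a.a.b.(b.X + (X + X))))) has moves -a-> u2
  u2 = b.(b.(rec X. a.a.b.(b.X + (X + X))) + ((rec X. a.a.b.(b.X + (X + X))) + (rec X. a.a.b.(b.X + (X + X))))) has moves -b-> u3
  u3 = b.(rec X. a.a.b.(b.X + (X + X))) + ((rec X. a.a.b.(b.X + (X + X))) + (rec X. a.a.b.(b.X + (X + X)))) has moves -a-> u1, -b-> u4
  u4 = rec X. a.a.b.(b.X + (X + X)) has moves -a-> u1
LTS(Q): 4 reachable states
  v0 = rec X. a.a.b.(b.X + (X + X)) has moves -a-> v1
  v1 = a.b.(b.(rec X. a.a.b.(b.X + (X + X))) + ((rec X. a.a.b.(b.X + (X + X))) + (rec X. a.a.b.(b.X + (X + X))))) has moves -a-> v2
  v2 = b.(b.(rec X. a.a.b.(b.X + (X + X))) + ((rec X. a.a.b.(b.X + (X + X))) + (rec X. a.a.b.(b.X + (X + X))))) has moves -b-> v3
  v3 = b.(rec X. a.a.b.(b.X + (X + X))) + ((rec X. a.a.b.(b.X + (X + X))) + (rec X. a.a.b.(b.X + (X + X)))) has moves -a-> v1, -b-> v0
Coarsest stable partition (strong bisimilarity classes):
  B0 = {u0, u4, v0}
  B1 = {u1, v1}
  B2 = {u2, v2}
  B3 = {u3, v3}
u0 ∈ B0, v0 ∈ B0 → same block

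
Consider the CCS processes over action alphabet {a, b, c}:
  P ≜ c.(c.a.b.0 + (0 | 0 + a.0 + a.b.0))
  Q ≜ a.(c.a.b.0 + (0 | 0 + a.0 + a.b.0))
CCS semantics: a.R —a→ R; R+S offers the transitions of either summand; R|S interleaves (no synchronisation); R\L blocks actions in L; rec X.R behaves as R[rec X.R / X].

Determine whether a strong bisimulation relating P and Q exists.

Reachable graph of P (5 states):
  s0 = c.(c.a.b.0 + (0 | 0 + a.0 + a.b.0)) has moves =c=> s1
  s1 = c.a.b.0 + (0 | 0 + a.0 + a.b.0) has moves =a=> s2, =a=> s3, =c=> s4
  s2 = 0 has moves stopped
  s3 = b.0 has moves =b=> s2
  s4 = a.b.0 has moves =a=> s3
Reachable graph of Q (5 states):
  t0 = a.(c.a.b.0 + (0 | 0 + a.0 + a.b.0)) has moves =a=> t1
  t1 = c.a.b.0 + (0 | 0 + a.0 + a.b.0) has moves =a=> t2, =a=> t3, =c=> t4
  t2 = 0 has moves stopped
  t3 = b.0 has moves =b=> t2
  t4 = a.b.0 has moves =a=> t3
Partition-refinement fixed point:
  B0 = {s0}
  B1 = {s1, t1}
  B2 = {s3, t3}
  B3 = {s2, t2}
  B4 = {s4, t4}
  B5 = {t0}
s0 ∈ B0, t0 ∈ B5 → different blocks

NO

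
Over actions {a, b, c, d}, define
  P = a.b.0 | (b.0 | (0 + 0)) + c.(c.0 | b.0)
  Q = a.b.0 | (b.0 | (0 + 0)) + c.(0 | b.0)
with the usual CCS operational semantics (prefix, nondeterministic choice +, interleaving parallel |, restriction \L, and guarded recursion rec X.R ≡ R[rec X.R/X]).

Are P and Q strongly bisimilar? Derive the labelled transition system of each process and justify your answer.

not bisimilar

P's transition system — 10 states:
  m0 = a.b.0 | (b.0 | (0 + 0)) + c.(c.0 | b.0) ⊢ —a→ m1, —b→ m2, —c→ m3
  m1 = b.0 | (b.0 | (0 + 0)) ⊢ —b→ m4, —b→ m5
  m2 = a.b.0 | (0 | (0 + 0)) ⊢ —a→ m5
  m3 = c.0 | b.0 ⊢ —b→ m6, —c→ m7
  m4 = 0 | (b.0 | (0 + 0)) ⊢ —b→ m8
  m5 = b.0 | (0 | (0 + 0)) ⊢ —b→ m8
  m6 = c.0 | 0 ⊢ —c→ m9
  m7 = 0 | b.0 ⊢ —b→ m9
  m8 = 0 | (0 | (0 + 0)) ⊢ ·
  m9 = 0 | 0 ⊢ ·
Q's transition system — 8 states:
  n0 = a.b.0 | (b.0 | (0 + 0)) + c.(0 | b.0) ⊢ —a→ n1, —b→ n2, —c→ n3
  n1 = b.0 | (b.0 | (0 + 0)) ⊢ —b→ n4, —b→ n5
  n2 = a.b.0 | (0 | (0 + 0)) ⊢ —a→ n5
  n3 = 0 | b.0 ⊢ —b→ n6
  n4 = 0 | (b.0 | (0 + 0)) ⊢ —b→ n7
  n5 = b.0 | (0 | (0 + 0)) ⊢ —b→ n7
  n6 = 0 | 0 ⊢ ·
  n7 = 0 | (0 | (0 + 0)) ⊢ ·
Bisimilarity quotient blocks:
  B0 = {m0}
  B1 = {m3}
  B2 = {m4, m5, m7, n3, n4, n5}
  B3 = {m8, m9, n6, n7}
  B4 = {m6}
  B5 = {m2, n2}
  B6 = {m1, n1}
  B7 = {n0}
m0 ∈ B0, n0 ∈ B7 → different blocks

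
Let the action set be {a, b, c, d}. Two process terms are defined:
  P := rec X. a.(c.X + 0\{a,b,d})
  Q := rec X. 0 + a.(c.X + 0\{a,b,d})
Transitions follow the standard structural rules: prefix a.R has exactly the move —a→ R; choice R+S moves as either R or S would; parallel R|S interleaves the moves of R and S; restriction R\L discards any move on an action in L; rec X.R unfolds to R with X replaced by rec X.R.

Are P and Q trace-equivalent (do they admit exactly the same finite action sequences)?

YES

P's transition system — 2 states:
  u0 = rec X. a.(c.X + 0\{a,b,d}) → —a→ u1
  u1 = c.(rec X. a.(c.X + 0\{a,b,d})) + 0\{a,b,d} → —c→ u0
Q's transition system — 2 states:
  v0 = rec X. 0 + a.(c.X + 0\{a,b,d}) → —a→ v1
  v1 = c.(rec X. 0 + a.(c.X + 0\{a,b,d})) + 0\{a,b,d} → —c→ v0
Partition-refinement fixed point:
  B0 = {u0, v0}
  B1 = {u1, v1}
u0 ∈ B0, v0 ∈ B0 → same block
Bisimilar ⇒ trace-equivalent.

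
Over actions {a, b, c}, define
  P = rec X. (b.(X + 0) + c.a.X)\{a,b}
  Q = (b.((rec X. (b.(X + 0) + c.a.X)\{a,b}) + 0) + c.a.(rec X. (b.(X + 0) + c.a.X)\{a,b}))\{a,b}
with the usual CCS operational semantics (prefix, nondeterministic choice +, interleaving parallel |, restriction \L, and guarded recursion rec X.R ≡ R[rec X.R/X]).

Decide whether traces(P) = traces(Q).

traces(P) = traces(Q)

P's transition system — 2 states:
  u0 = rec X. (b.(X + 0) + c.a.X)\{a,b} ⊢ --c--▸ u1
  u1 = (a.(rec X. (b.(X + 0) + c.a.X)\{a,b}))\{a,b} ⊢ ∅
Q's transition system — 2 states:
  v0 = (b.((rec X. (b.(X + 0) + c.a.X)\{a,b}) + 0) + c.a.(rec X. (b.(X + 0) + c.a.X)\{a,b}))\{a,b} ⊢ --c--▸ v1
  v1 = (a.(rec X. (b.(X + 0) + c.a.X)\{a,b}))\{a,b} ⊢ ∅
Partition-refinement fixed point:
  B0 = {u0, v0}
  B1 = {u1, v1}
u0 ∈ B0, v0 ∈ B0 → same block
Bisimilar ⇒ trace-equivalent.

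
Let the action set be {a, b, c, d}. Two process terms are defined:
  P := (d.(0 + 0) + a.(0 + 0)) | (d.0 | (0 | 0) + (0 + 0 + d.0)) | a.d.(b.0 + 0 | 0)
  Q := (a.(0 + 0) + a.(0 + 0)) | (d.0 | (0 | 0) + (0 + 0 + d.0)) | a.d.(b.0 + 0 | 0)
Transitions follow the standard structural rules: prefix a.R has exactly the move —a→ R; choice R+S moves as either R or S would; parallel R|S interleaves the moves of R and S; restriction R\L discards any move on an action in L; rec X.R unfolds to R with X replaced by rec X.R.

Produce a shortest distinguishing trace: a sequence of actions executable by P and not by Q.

P's transition system — 24 states:
  p0 = (d.(0 + 0) + a.(0 + 0)) | (d.0 | (0 | 0) + (0 + 0 + d.0)) | a.d.(b.0 + 0 | 0) → -a-> p1, -a-> p2, -d-> p1, -d-> p3, -d-> p4
  p1 = (0 + 0) | (d.0 | (0 | 0) + (0 + 0 + d.0)) | a.d.(b.0 + 0 | 0) → -a-> p5, -d-> p6, -d-> p7
  p2 = (d.(0 + 0) + a.(0 + 0)) | (d.0 | (0 | 0) + (0 + 0 + d.0)) | d.(b.0 + 0 | 0) → -a-> p5, -d-> p10, -d-> p5, -d-> p8, -d-> p9
  p3 = (d.(0 + 0) + a.(0 + 0)) | (0 | (0 | 0)) | a.d.(b.0 + 0 | 0) → -a-> p6, -a-> p8, -d-> p6
  p4 = (d.(0 + 0) + a.(0 + 0)) | 0 | a.d.(b.0 + 0 | 0) → -a-> p10, -a-> p7, -d-> p7
  p5 = (0 + 0) | (d.0 | (0 | 0) + (0 + 0 + d.0)) | d.(b.0 + 0 | 0) → -d-> p11, -d-> p12, -d-> p13
  p6 = (0 + 0) | (0 | (0 | 0)) | a.d.(b.0 + 0 | 0) → -a-> p11
  p7 = (0 + 0) | 0 | a.d.(b.0 + 0 | 0) → -a-> p13
  p8 = (d.(0 + 0) + a.(0 + 0)) | (0 | (0 | 0)) | d.(b.0 + 0 | 0) → -a-> p11, -d-> p11, -d-> p14
  p9 = (d.(0 + 0) + a.(0 + 0)) | (d.0 | (0 | 0) + (0 + 0 + d.0)) | (b.0 + 0 | 0) → -a-> p12, -b-> p15, -d-> p12, -d-> p14, -d-> p16
  p10 = (d.(0 + 0) + a.(0 + 0)) | 0 | d.(b.0 + 0 | 0) → -a-> p13, -d-> p13, -d-> p16
  p11 = (0 + 0) | (0 | (0 | 0)) | d.(b.0 + 0 | 0) → -d-> p17
  p12 = (0 + 0) | (d.0 | (0 | 0) + (0 + 0 + d.0)) | (b.0 + 0 | 0) → -b-> p18, -d-> p17, -d-> p19
  p13 = (0 + 0) | 0 | d.(b.0 + 0 | 0) → -d-> p19
  p14 = (d.(0 + 0) + a.(0 + 0)) | (0 | (0 | 0)) | (b.0 + 0 | 0) → -a-> p17, -b-> p20, -d-> p17
  p15 = (d.(0 + 0) + a.(0 + 0)) | (d.0 | (0 | 0) + (0 + 0 + d.0)) | 0 → -a-> p18, -d-> p18, -d-> p20, -d-> p21
  p16 = (d.(0 + 0) + a.(0 + 0)) | 0 | (b.0 + 0 | 0) → -a-> p19, -b-> p21, -d-> p19
  p17 = (0 + 0) | (0 | (0 | 0)) | (b.0 + 0 | 0) → -b-> p22
  p18 = (0 + 0) | (d.0 | (0 | 0) + (0 + 0 + d.0)) | 0 → -d-> p22, -d-> p23
  p19 = (0 + 0) | 0 | (b.0 + 0 | 0) → -b-> p23
  p20 = (d.(0 + 0) + a.(0 + 0)) | (0 | (0 | 0)) | 0 → -a-> p22, -d-> p22
  p21 = (d.(0 + 0) + a.(0 + 0)) | 0 | 0 → -a-> p23, -d-> p23
  p22 = (0 + 0) | (0 | (0 | 0)) | 0 → ·
  p23 = (0 + 0) | 0 | 0 → ·
Q's transition system — 24 states:
  q0 = (a.(0 + 0) + a.(0 + 0)) | (d.0 | (0 | 0) + (0 + 0 + d.0)) | a.d.(b.0 + 0 | 0) → -a-> q1, -a-> q2, -d-> q3, -d-> q4
  q1 = (0 + 0) | (d.0 | (0 | 0) + (0 + 0 + d.0)) | a.d.(b.0 + 0 | 0) → -a-> q5, -d-> q6, -d-> q7
  q2 = (a.(0 + 0) + a.(0 + 0)) | (d.0 | (0 | 0) + (0 + 0 + d.0)) | d.(b.0 + 0 | 0) → -a-> q5, -d-> q10, -d-> q8, -d-> q9
  q3 = (a.(0 + 0) + a.(0 + 0)) | (0 | (0 | 0)) | a.d.(b.0 + 0 | 0) → -a-> q6, -a-> q8
  q4 = (a.(0 + 0) + a.(0 + 0)) | 0 | a.d.(b.0 + 0 | 0) → -a-> q10, -a-> q7
  q5 = (0 + 0) | (d.0 | (0 | 0) + (0 + 0 + d.0)) | d.(b.0 + 0 | 0) → -d-> q11, -d-> q12, -d-> q13
  q6 = (0 + 0) | (0 | (0 | 0)) | a.d.(b.0 + 0 | 0) → -a-> q11
  q7 = (0 + 0) | 0 | a.d.(b.0 + 0 | 0) → -a-> q13
  q8 = (a.(0 + 0) + a.(0 + 0)) | (0 | (0 | 0)) | d.(b.0 + 0 | 0) → -a-> q11, -d-> q14
  q9 = (a.(0 + 0) + a.(0 + 0)) | (d.0 | (0 | 0) + (0 + 0 + d.0)) | (b.0 + 0 | 0) → -a-> q12, -b-> q15, -d-> q14, -d-> q16
  q10 = (a.(0 + 0) + a.(0 + 0)) | 0 | d.(b.0 + 0 | 0) → -a-> q13, -d-> q16
  q11 = (0 + 0) | (0 | (0 | 0)) | d.(b.0 + 0 | 0) → -d-> q17
  q12 = (0 + 0) | (d.0 | (0 | 0) + (0 + 0 + d.0)) | (b.0 + 0 | 0) → -b-> q18, -d-> q17, -d-> q19
  q13 = (0 + 0) | 0 | d.(b.0 + 0 | 0) → -d-> q19
  q14 = (a.(0 + 0) + a.(0 + 0)) | (0 | (0 | 0)) | (b.0 + 0 | 0) → -a-> q17, -b-> q20
  q15 = (a.(0 + 0) + a.(0 + 0)) | (d.0 | (0 | 0) + (0 + 0 + d.0)) | 0 → -a-> q18, -d-> q20, -d-> q21
  q16 = (a.(0 + 0) + a.(0 + 0)) | 0 | (b.0 + 0 | 0) → -a-> q19, -b-> q21
  q17 = (0 + 0) | (0 | (0 | 0)) | (b.0 + 0 | 0) → -b-> q22
  q18 = (0 + 0) | (d.0 | (0 | 0) + (0 + 0 + d.0)) | 0 → -d-> q22, -d-> q23
  q19 = (0 + 0) | 0 | (b.0 + 0 | 0) → -b-> q23
  q20 = (a.(0 + 0) + a.(0 + 0)) | (0 | (0 | 0)) | 0 → -a-> q22
  q21 = (a.(0 + 0) + a.(0 + 0)) | 0 | 0 → -a-> q23
  q22 = (0 + 0) | (0 | (0 | 0)) | 0 → ·
  q23 = (0 + 0) | 0 | 0 → ·
Trace ⟨dd⟩ through P, begin at {p0}:
  step 1 (d): {p1, p3, p4}
  step 2 (d): {p6, p7}
  P completes σ.
Trace ⟨dd⟩ through Q, begin at {q0}:
  step 1 (d): {q3, q4}
  step 2 (d): no successor for Q

dd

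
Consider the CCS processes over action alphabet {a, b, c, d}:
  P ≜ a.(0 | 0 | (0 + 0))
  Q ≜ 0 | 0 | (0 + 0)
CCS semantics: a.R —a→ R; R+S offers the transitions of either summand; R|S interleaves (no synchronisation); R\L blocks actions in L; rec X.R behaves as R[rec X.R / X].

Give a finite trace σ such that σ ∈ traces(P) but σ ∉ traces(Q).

a

P's transition system — 2 states:
  s0 = a.(0 | 0 | (0 + 0)) | —a→ s1
  s1 = 0 | 0 | (0 + 0) | deadlocked
Q's transition system — 1 states:
  t0 = 0 | 0 | (0 + 0) | deadlocked
Run σ = ⟨a⟩ on P: start {s0}
  [1] a ⇒ {s1}
  P completes σ.
Run σ = ⟨a⟩ on Q: start {t0}
  [1] a ⇒ no successor for Q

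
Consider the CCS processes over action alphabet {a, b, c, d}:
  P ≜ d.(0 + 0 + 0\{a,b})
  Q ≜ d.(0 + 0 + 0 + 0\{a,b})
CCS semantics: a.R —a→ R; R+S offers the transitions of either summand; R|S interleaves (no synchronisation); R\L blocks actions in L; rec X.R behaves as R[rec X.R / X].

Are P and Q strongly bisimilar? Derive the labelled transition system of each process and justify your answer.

bisimilar

LTS(P): 2 reachable states
  m0 = d.(0 + 0 + 0\{a,b}) | =d=> m1
  m1 = 0 + 0 + 0\{a,b} | (no moves)
LTS(Q): 2 reachable states
  n0 = d.(0 + 0 + 0 + 0\{a,b}) | =d=> n1
  n1 = 0 + 0 + 0 + 0\{a,b} | (no moves)
Coarsest stable partition (strong bisimilarity classes):
  B0 = {m0, n0}
  B1 = {m1, n1}
m0 ∈ B0, n0 ∈ B0 → same block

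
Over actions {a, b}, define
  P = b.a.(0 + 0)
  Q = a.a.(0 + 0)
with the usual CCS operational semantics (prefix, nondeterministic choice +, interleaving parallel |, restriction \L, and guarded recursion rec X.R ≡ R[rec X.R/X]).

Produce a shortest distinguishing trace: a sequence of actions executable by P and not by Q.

b

LTS(P): 3 reachable states
  p0 = b.a.(0 + 0) :: —b→ p1
  p1 = a.(0 + 0) :: —a→ p2
  p2 = 0 + 0 :: deadlocked
LTS(Q): 3 reachable states
  q0 = a.a.(0 + 0) :: —a→ q1
  q1 = a.(0 + 0) :: —a→ q2
  q2 = 0 + 0 :: deadlocked
Trace ⟨b⟩ through P, begin at {p0}:
  after b @ step 1: {p1}
  — P admits the full trace.
Trace ⟨b⟩ through Q, begin at {q0}:
  after b @ step 1: no successor for Q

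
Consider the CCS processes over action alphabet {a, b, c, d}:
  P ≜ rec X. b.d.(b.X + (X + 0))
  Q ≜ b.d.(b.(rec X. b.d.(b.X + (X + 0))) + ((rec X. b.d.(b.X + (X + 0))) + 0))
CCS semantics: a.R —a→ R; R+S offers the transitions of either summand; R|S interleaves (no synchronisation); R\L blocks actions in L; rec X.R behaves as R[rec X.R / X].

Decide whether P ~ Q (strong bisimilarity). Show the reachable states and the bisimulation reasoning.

P ~ Q

P's transition system — 3 states:
  p0 = rec X. b.d.(b.X + (X + 0)) :: =b=> p1
  p1 = d.(b.(rec X. b.d.(b.X + (X + 0))) + ((rec X. b.d.(b.X + (X + 0))) + 0)) :: =d=> p2
  p2 = b.(rec X. b.d.(b.X + (X + 0))) + ((rec X. b.d.(b.X + (X + 0))) + 0) :: =b=> p0, =b=> p1
Q's transition system — 4 states:
  q0 = b.d.(b.(rec X. b.d.(b.X + (X + 0))) + ((rec X. b.d.(b.X + (X + 0))) + 0)) :: =b=> q1
  q1 = d.(b.(rec X. b.d.(b.X + (X + 0))) + ((rec X. b.d.(b.X + (X + 0))) + 0)) :: =d=> q2
  q2 = b.(rec X. b.d.(b.X + (X + 0))) + ((rec X. b.d.(b.X + (X + 0))) + 0) :: =b=> q1, =b=> q3
  q3 = rec X. b.d.(b.X + (X + 0)) :: =b=> q1
Coarsest stable partition (strong bisimilarity classes):
  B0 = {p0, q0, q3}
  B1 = {p1, q1}
  B2 = {p2, q2}
p0 ∈ B0, q0 ∈ B0 → same block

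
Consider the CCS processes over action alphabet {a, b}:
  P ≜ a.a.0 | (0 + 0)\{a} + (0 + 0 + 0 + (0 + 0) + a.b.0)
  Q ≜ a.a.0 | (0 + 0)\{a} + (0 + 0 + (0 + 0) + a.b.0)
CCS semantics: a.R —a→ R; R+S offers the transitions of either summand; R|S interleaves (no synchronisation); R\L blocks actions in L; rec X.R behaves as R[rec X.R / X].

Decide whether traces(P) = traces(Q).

traces(P) = traces(Q)

LTS(P): 5 reachable states
  m0 = a.a.0 | (0 + 0)\{a} + (0 + 0 + 0 + (0 + 0) + a.b.0) ⊢ ··a··> m1, ··a··> m2
  m1 = a.0 | (0 + 0)\{a} ⊢ ··a··> m3
  m2 = b.0 ⊢ ··b··> m4
  m3 = 0 | (0 + 0)\{a} ⊢ ∅
  m4 = 0 ⊢ ∅
LTS(Q): 5 reachable states
  n0 = a.a.0 | (0 + 0)\{a} + (0 + 0 + (0 + 0) + a.b.0) ⊢ ··a··> n1, ··a··> n2
  n1 = a.0 | (0 + 0)\{a} ⊢ ··a··> n3
  n2 = b.0 ⊢ ··b··> n4
  n3 = 0 | (0 + 0)\{a} ⊢ ∅
  n4 = 0 ⊢ ∅
Bisimilarity quotient blocks:
  B0 = {m0, n0}
  B1 = {m1, n1}
  B2 = {m3, m4, n3, n4}
  B3 = {m2, n2}
m0 ∈ B0, n0 ∈ B0 → same block
Bisimilar ⇒ trace-equivalent.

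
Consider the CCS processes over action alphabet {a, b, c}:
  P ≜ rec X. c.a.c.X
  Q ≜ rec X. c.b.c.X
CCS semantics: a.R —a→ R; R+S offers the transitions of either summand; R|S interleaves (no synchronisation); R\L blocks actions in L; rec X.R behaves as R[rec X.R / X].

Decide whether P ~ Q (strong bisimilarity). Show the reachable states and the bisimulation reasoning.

LTS(P): 3 reachable states
  m0 = rec X. c.a.c.X ⊢ ··c··> m1
  m1 = a.c.(rec X. c.a.c.X) ⊢ ··a··> m2
  m2 = c.(rec X. c.a.c.X) ⊢ ··c··> m0
LTS(Q): 3 reachable states
  n0 = rec X. c.b.c.X ⊢ ··c··> n1
  n1 = b.c.(rec X. c.b.c.X) ⊢ ··b··> n2
  n2 = c.(rec X. c.b.c.X) ⊢ ··c··> n0
Bisimilarity quotient blocks:
  B0 = {m0}
  B1 = {m1}
  B2 = {m2}
  B3 = {n0}
  B4 = {n1}
  B5 = {n2}
m0 ∈ B0, n0 ∈ B3 → different blocks

NO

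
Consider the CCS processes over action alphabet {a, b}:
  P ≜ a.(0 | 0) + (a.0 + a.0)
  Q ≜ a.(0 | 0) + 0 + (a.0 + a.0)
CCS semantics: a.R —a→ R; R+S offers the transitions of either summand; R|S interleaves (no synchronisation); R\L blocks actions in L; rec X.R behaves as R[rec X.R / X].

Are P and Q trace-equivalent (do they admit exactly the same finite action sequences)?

P's transition system — 3 states:
  s0 = a.(0 | 0) + (a.0 + a.0) :: —a→ s1, —a→ s2
  s1 = 0 :: (no moves)
  s2 = 0 | 0 :: (no moves)
Q's transition system — 3 states:
  t0 = a.(0 | 0) + 0 + (a.0 + a.0) :: —a→ t1, —a→ t2
  t1 = 0 :: (no moves)
  t2 = 0 | 0 :: (no moves)
Coarsest stable partition (strong bisimilarity classes):
  B0 = {s0, t0}
  B1 = {s1, s2, t1, t2}
s0 ∈ B0, t0 ∈ B0 → same block
Bisimilar ⇒ trace-equivalent.

YES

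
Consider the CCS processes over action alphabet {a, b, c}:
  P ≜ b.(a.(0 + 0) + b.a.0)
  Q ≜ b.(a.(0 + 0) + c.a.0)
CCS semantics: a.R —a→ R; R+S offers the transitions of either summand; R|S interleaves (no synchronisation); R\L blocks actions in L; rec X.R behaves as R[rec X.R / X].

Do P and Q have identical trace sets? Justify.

NO — witness ⟨bb⟩

Reachable graph of P (5 states):
  p0 = b.(a.(0 + 0) + b.a.0) :: ··b··> p1
  p1 = a.(0 + 0) + b.a.0 :: ··a··> p2, ··b··> p3
  p2 = 0 + 0 :: ∅
  p3 = a.0 :: ··a··> p4
  p4 = 0 :: ∅
Reachable graph of Q (5 states):
  q0 = b.(a.(0 + 0) + c.a.0) :: ··b··> q1
  q1 = a.(0 + 0) + c.a.0 :: ··a··> q2, ··c··> q3
  q2 = 0 + 0 :: ∅
  q3 = a.0 :: ··a··> q4
  q4 = 0 :: ∅
Trace ⟨bb⟩ through P, begin at {p0}:
  [1] b ⇒ {p1}
  [2] b ⇒ {p3}
  ✓ P
Trace ⟨bb⟩ through Q, begin at {q0}:
  [1] b ⇒ {q1}
  [2] b ⇒ no successor for Q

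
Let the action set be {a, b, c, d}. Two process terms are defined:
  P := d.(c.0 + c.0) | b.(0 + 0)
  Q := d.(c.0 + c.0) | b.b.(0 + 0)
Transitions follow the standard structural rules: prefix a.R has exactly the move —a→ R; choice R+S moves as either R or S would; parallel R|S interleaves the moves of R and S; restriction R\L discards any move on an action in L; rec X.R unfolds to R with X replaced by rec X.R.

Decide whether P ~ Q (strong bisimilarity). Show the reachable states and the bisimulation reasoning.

not bisimilar

LTS(P): 6 reachable states
  m0 = d.(c.0 + c.0) | b.(0 + 0) | —b→ m1, —d→ m2
  m1 = d.(c.0 + c.0) | (0 + 0) | —d→ m3
  m2 = (c.0 + c.0) | b.(0 + 0) | —b→ m3, —c→ m4
  m3 = (c.0 + c.0) | (0 + 0) | —c→ m5
  m4 = 0 | b.(0 + 0) | —b→ m5
  m5 = 0 | (0 + 0) | (no moves)
LTS(Q): 9 reachable states
  n0 = d.(c.0 + c.0) | b.b.(0 + 0) | —b→ n1, —d→ n2
  n1 = d.(c.0 + c.0) | b.(0 + 0) | —b→ n3, —d→ n4
  n2 = (c.0 + c.0) | b.b.(0 + 0) | —b→ n4, —c→ n5
  n3 = d.(c.0 + c.0) | (0 + 0) | —d→ n6
  n4 = (c.0 + c.0) | b.(0 + 0) | —b→ n6, —c→ n7
  n5 = 0 | b.b.(0 + 0) | —b→ n7
  n6 = (c.0 + c.0) | (0 + 0) | —c→ n8
  n7 = 0 | b.(0 + 0) | —b→ n8
  n8 = 0 | (0 + 0) | (no moves)
Partition-refinement fixed point:
  B0 = {m0, n1}
  B1 = {m2, n4}
  B2 = {m4, n7}
  B3 = {m5, n8}
  B4 = {m3, n6}
  B5 = {m1, n3}
  B6 = {n0}
  B7 = {n2}
  B8 = {n5}
m0 ∈ B0, n0 ∈ B6 → different blocks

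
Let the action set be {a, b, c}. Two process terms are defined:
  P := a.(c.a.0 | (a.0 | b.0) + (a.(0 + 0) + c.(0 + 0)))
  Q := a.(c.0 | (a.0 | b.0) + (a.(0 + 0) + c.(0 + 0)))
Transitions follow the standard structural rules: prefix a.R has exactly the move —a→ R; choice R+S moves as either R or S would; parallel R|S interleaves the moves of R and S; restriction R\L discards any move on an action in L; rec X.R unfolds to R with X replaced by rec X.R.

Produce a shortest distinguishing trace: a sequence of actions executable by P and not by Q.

aaca

LTS(P): 14 reachable states
  s0 = a.(c.a.0 | (a.0 | b.0) + (a.(0 + 0) + c.(0 + 0))) :: --a--▸ s1
  s1 = c.a.0 | (a.0 | b.0) + (a.(0 + 0) + c.(0 + 0)) :: --a--▸ s2, --a--▸ s3, --b--▸ s4, --c--▸ s2, --c--▸ s5
  s2 = 0 + 0 :: stopped
  s3 = c.a.0 | (0 | b.0) :: --b--▸ s6, --c--▸ s7
  s4 = c.a.0 | (a.0 | 0) :: --a--▸ s6, --c--▸ s8
  s5 = a.0 | (a.0 | b.0) :: --a--▸ s7, --a--▸ s9, --b--▸ s8
  s6 = c.a.0 | (0 | 0) :: --c--▸ s10
  s7 = a.0 | (0 | b.0) :: --a--▸ s11, --b--▸ s10
  s8 = a.0 | (a.0 | 0) :: --a--▸ s10, --a--▸ s12
  s9 = 0 | (a.0 | b.0) :: --a--▸ s11, --b--▸ s12
  s10 = a.0 | (0 | 0) :: --a--▸ s13
  s11 = 0 | (0 | b.0) :: --b--▸ s13
  s12 = 0 | (a.0 | 0) :: --a--▸ s13
  s13 = 0 | (0 | 0) :: stopped
LTS(Q): 10 reachable states
  t0 = a.(c.0 | (a.0 | b.0) + (a.(0 + 0) + c.(0 + 0))) :: --a--▸ t1
  t1 = c.0 | (a.0 | b.0) + (a.(0 + 0) + c.(0 + 0)) :: --a--▸ t2, --a--▸ t3, --b--▸ t4, --c--▸ t2, --c--▸ t5
  t2 = 0 + 0 :: stopped
  t3 = c.0 | (0 | b.0) :: --b--▸ t6, --c--▸ t7
  t4 = c.0 | (a.0 | 0) :: --a--▸ t6, --c--▸ t8
  t5 = 0 | (a.0 | b.0) :: --a--▸ t7, --b--▸ t8
  t6 = c.0 | (0 | 0) :: --c--▸ t9
  t7 = 0 | (0 | b.0) :: --b--▸ t9
  t8 = 0 | (a.0 | 0) :: --a--▸ t9
  t9 = 0 | (0 | 0) :: stopped
Run σ = ⟨aaca⟩ on P: start {s0}
  after a @ step 1: {s1}
  after a @ step 2: {s2, s3}
  after c @ step 3: {s7}
  after a @ step 4: {s11}
  — P admits the full trace.
Run σ = ⟨aaca⟩ on Q: start {t0}
  after a @ step 1: {t1}
  after a @ step 2: {t2, t3}
  after c @ step 3: {t7}
  after a @ step 4: ∅ (Q stuck)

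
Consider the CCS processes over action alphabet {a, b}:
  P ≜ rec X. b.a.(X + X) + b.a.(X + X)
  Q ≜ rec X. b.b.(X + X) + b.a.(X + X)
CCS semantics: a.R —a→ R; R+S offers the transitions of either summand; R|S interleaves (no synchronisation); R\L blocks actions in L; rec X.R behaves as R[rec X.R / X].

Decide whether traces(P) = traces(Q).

P's transition system — 3 states:
  u0 = rec X. b.a.(X + X) + b.a.(X + X) ⊢ =b=> u1
  u1 = a.((rec X. b.a.(X + X) + b.a.(X + X)) + (rec X. b.a.(X + X) + b.a.(X + X))) ⊢ =a=> u2
  u2 = (rec X. b.a.(X + X) + b.a.(X + X)) + (rec X. b.a.(X + X) + b.a.(X + X)) ⊢ =b=> u1
Q's transition system — 4 states:
  v0 = rec X. b.b.(X + X) + b.a.(X + X) ⊢ =b=> v1, =b=> v2
  v1 = a.((rec X. b.b.(X + X) + b.a.(X + X)) + (rec X. b.b.(X + X) + b.a.(X + X))) ⊢ =a=> v3
  v2 = b.((rec X. b.b.(X + X) + b.a.(X + X)) + (rec X. b.b.(X + X) + b.a.(X + X))) ⊢ =b=> v3
  v3 = (rec X. b.b.(X + X) + b.a.(X + X)) + (rec X. b.b.(X + X) + b.a.(X + X)) ⊢ =b=> v1, =b=> v2
Trace ⟨bb⟩ through Q, begin at {v0}:
  after b @ step 1: {v1, v2}
  after b @ step 2: {v3}
  ✓ Q
Trace ⟨bb⟩ through P, begin at {u0}:
  after b @ step 1: {u1}
  after b @ step 2: ∅  — P cannot continue

traces(P) ≠ traces(Q) — witness ⟨bb⟩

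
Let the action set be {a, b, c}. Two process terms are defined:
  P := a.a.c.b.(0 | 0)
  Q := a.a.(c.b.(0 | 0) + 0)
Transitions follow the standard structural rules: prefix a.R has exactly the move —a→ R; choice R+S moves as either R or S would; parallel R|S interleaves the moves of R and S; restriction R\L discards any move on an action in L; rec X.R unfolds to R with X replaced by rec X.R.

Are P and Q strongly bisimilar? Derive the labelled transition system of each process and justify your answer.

YES

Reachable graph of P (5 states):
  u0 = a.a.c.b.(0 | 0) has moves -a-> u1
  u1 = a.c.b.(0 | 0) has moves -a-> u2
  u2 = c.b.(0 | 0) has moves -c-> u3
  u3 = b.(0 | 0) has moves -b-> u4
  u4 = 0 | 0 has moves stopped
Reachable graph of Q (5 states):
  v0 = a.a.(c.b.(0 | 0) + 0) has moves -a-> v1
  v1 = a.(c.b.(0 | 0) + 0) has moves -a-> v2
  v2 = c.b.(0 | 0) + 0 has moves -c-> v3
  v3 = b.(0 | 0) has moves -b-> v4
  v4 = 0 | 0 has moves stopped
Bisimilarity quotient blocks:
  B0 = {u0, v0}
  B1 = {u1, v1}
  B2 = {u2, v2}
  B3 = {u3, v3}
  B4 = {u4, v4}
u0 ∈ B0, v0 ∈ B0 → same block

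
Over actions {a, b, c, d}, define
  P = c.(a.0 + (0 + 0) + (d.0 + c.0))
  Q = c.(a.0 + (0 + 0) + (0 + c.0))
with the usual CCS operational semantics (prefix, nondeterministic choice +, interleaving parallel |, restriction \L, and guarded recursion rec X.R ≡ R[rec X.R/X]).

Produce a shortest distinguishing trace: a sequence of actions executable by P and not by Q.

LTS(P): 3 reachable states
  m0 = c.(a.0 + (0 + 0) + (d.0 + c.0)) → --c--▸ m1
  m1 = a.0 + (0 + 0) + (d.0 + c.0) → --a--▸ m2, --c--▸ m2, --d--▸ m2
  m2 = 0 → ·
LTS(Q): 3 reachable states
  n0 = c.(a.0 + (0 + 0) + (0 + c.0)) → --c--▸ n1
  n1 = a.0 + (0 + 0) + (0 + c.0) → --a--▸ n2, --c--▸ n2
  n2 = 0 → ·
Executing cd from P (initial set {m0}):
  [1] c ⇒ {m1}
  [2] d ⇒ {m2}
  — P admits the full trace.
Executing cd from Q (initial set {n0}):
  [1] c ⇒ {n1}
  [2] d ⇒ ∅ (Q stuck)

cd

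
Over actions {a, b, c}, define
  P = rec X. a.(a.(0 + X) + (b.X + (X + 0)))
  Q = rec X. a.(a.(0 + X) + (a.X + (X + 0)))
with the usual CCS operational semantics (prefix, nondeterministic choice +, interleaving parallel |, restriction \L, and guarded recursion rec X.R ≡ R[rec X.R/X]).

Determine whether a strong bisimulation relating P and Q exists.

not bisimilar

P's transition system — 3 states:
  u0 = rec X. a.(a.(0 + X) + (b.X + (X + 0))) ⊢ --a--▸ u1
  u1 = a.(0 + (rec X. a.(a.(0 + X) + (b.X + (X + 0))))) + (b.(rec X. a.(a.(0 + X) + (b.X + (X + 0)))) + ((rec X. a.(a.(0 + X) + (b.X + (X + 0)))) + 0)) ⊢ --a--▸ u1, --a--▸ u2, --b--▸ u0
  u2 = 0 + (rec X. a.(a.(0 + X) + (b.X + (X + 0)))) ⊢ --a--▸ u1
Q's transition system — 3 states:
  v0 = rec X. a.(a.(0 + X) + (a.X + (X + 0))) ⊢ --a--▸ v1
  v1 = a.(0 + (rec X. a.(a.(0 + X) + (a.X + (X + 0))))) + (a.(rec X. a.(a.(0 + X) + (a.X + (X + 0)))) + ((rec X. a.(a.(0 + X) + (a.X + (X + 0)))) + 0)) ⊢ --a--▸ v0, --a--▸ v1, --a--▸ v2
  v2 = 0 + (rec X. a.(a.(0 + X) + (a.X + (X + 0)))) ⊢ --a--▸ v1
Bisimilarity quotient blocks:
  B0 = {u0, u2}
  B1 = {u1}
  B2 = {v0, v1, v2}
u0 ∈ B0, v0 ∈ B2 → different blocks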